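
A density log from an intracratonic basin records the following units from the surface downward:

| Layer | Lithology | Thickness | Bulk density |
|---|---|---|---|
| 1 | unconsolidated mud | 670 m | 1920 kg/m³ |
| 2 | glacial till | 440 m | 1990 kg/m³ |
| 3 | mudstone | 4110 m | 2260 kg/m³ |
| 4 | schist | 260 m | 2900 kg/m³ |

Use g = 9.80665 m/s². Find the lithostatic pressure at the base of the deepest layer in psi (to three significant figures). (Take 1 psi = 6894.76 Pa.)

unconsolidated mud: 1920 kg/m³ × 9.80665 m/s² × 670 m = 1.262×10^7 Pa = 1830 psi
glacial till: 1990 kg/m³ × 9.80665 m/s² × 440 m = 8.587×10^6 Pa = 1245 psi
mudstone: 2260 kg/m³ × 9.80665 m/s² × 4110 m = 9.109×10^7 Pa = 13211 psi
schist: 2900 kg/m³ × 9.80665 m/s² × 260 m = 7.394×10^6 Pa = 1072 psi
Total = 1830 + 1245 + 13211 + 1072 = 17359 psi

17400 psi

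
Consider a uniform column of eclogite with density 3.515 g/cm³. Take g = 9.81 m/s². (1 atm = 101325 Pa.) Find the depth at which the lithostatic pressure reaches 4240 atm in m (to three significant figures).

h = P/(ρg) = 4240 atm / (3515 kg/m³ × 9.81 m/s²) = 4.296×10^8 Pa / 34482 Pa/m = 12459 m

12500 m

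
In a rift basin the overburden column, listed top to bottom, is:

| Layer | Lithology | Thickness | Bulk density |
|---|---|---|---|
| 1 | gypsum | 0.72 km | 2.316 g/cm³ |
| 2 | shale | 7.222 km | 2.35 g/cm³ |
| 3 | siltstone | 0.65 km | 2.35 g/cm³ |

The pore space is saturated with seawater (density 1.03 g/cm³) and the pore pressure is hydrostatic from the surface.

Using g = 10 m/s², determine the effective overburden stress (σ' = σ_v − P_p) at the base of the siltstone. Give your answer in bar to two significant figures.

Overburden (lithostatic) stress σ_v:
gypsum: 2316 kg/m³ × 10 m/s² × 720 m = 1.668×10^7 Pa = 16.68 MPa
shale: 2350 kg/m³ × 10 m/s² × 7222 m = 1.697×10^8 Pa = 169.7 MPa
siltstone: 2350 kg/m³ × 10 m/s² × 650 m = 1.528×10^7 Pa = 15.28 MPa
Total = 16.68 + 169.7 + 15.28 = 201.67 MPa
Pore pressure P_p = 1030 kg/m³ × 10 m/s² × 8592 m = 8.850×10^7 Pa = 88.50 MPa
Effective stress σ' = σ_v − P_p = 201.7 − 88.50 = 113.17 MPa = 1131.7 bar

1100 bar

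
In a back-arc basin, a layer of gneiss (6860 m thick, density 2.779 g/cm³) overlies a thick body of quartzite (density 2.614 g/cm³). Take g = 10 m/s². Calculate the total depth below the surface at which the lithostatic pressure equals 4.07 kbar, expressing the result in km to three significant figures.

Pressure at base of upper layers: 2779×10×6860 = 1.906×10^8 Pa = 1.906 kbar
Remaining pressure to be supplied by quartzite: 4.070×10^8 − 1.906×10^8 = 2.164×10^8 Pa
Additional depth in quartzite = 2.164×10^8 Pa / (2614 kg/m³ × 10 m/s²) = 8277.0 m
Total depth = 6860 m + 8277.0 m = 15137 m
= 15.137 km

15.1 km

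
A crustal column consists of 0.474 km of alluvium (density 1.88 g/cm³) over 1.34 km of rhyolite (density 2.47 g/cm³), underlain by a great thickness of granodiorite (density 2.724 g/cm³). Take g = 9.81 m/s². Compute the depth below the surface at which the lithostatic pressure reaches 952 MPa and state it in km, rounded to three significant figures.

35.9 km

Pressure at base of upper layers: 1880×9.81×474 + 2470×9.81×1340 = 4.121×10^7 Pa = 41.21 MPa
Remaining pressure to be supplied by granodiorite: 9.520×10^8 − 4.121×10^7 = 9.108×10^8 Pa
Additional depth in granodiorite = 9.108×10^8 Pa / (2724 kg/m³ × 9.81 m/s²) = 34083 m
Total depth = 1814 m + 34083 m = 35897 m
= 35.897 km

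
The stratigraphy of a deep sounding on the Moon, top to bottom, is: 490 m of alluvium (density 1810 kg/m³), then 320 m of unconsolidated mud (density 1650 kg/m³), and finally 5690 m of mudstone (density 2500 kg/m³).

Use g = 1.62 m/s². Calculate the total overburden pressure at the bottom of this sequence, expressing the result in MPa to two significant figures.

alluvium: 1810 kg/m³ × 1.62 m/s² × 490 m = 1.437×10^6 Pa = 1.437 MPa
unconsolidated mud: 1650 kg/m³ × 1.62 m/s² × 320 m = 8.554×10^5 Pa = 0.8554 MPa
mudstone: 2500 kg/m³ × 1.62 m/s² × 5690 m = 2.304×10^7 Pa = 23.04 MPa
Total = 1.437 + 0.8554 + 23.04 = 25.337 MPa

25 MPa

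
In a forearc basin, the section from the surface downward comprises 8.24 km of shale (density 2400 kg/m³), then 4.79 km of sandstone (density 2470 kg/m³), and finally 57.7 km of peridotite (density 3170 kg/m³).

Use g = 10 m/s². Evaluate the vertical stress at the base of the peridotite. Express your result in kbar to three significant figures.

21.5 kbar

shale: 2400 kg/m³ × 10 m/s² × 8240 m = 1.978×10^8 Pa = 1.978 kbar
sandstone: 2470 kg/m³ × 10 m/s² × 4790 m = 1.183×10^8 Pa = 1.183 kbar
peridotite: 3170 kg/m³ × 10 m/s² × 57700 m = 1.829×10^9 Pa = 18.29 kbar
Total = 1.978 + 1.183 + 18.29 = 21.452 kbar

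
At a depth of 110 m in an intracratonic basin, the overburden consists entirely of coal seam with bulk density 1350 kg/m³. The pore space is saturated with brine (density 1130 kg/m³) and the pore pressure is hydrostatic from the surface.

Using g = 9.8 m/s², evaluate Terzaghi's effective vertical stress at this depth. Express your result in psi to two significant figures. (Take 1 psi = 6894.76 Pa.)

34 psi

Overburden (lithostatic) stress σ_v:
coal seam: 1350 kg/m³ × 9.8 m/s² × 110 m = 1.455×10^6 Pa = 1.455 MPa
Pore pressure P_p = 1130 kg/m³ × 9.8 m/s² × 110 m = 1.218×10^6 Pa = 1.218 MPa
Effective stress σ' = σ_v − P_p = 1.455 − 1.218 = 0.23716 MPa = 34.397 psi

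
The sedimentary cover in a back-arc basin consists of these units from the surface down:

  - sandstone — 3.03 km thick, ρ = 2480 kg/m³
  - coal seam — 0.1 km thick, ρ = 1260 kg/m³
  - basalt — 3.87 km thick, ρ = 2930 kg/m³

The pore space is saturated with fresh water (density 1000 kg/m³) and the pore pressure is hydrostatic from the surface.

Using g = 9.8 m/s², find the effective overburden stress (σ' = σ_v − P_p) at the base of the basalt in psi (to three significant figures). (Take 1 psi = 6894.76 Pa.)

Overburden (lithostatic) stress σ_v:
sandstone: 2480 kg/m³ × 9.8 m/s² × 3030 m = 7.364×10^7 Pa = 73.64 MPa
coal seam: 1260 kg/m³ × 9.8 m/s² × 100 m = 1.235×10^6 Pa = 1.235 MPa
basalt: 2930 kg/m³ × 9.8 m/s² × 3870 m = 1.111×10^8 Pa = 111.1 MPa
Total = 73.64 + 1.235 + 111.1 = 186.00 MPa
Pore pressure P_p = 1000 kg/m³ × 9.8 m/s² × 7000 m = 6.860×10^7 Pa = 68.60 MPa
Effective stress σ' = σ_v − P_p = 186.0 − 68.60 = 117.40 MPa = 17027 psi

17000 psi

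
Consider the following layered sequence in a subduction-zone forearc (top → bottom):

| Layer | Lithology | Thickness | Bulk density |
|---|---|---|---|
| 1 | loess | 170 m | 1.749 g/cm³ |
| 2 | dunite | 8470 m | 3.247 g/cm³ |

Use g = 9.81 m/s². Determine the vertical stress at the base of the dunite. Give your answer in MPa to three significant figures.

loess: 1749 kg/m³ × 9.81 m/s² × 170 m = 2.917×10^6 Pa = 2.917 MPa
dunite: 3247 kg/m³ × 9.81 m/s² × 8470 m = 2.698×10^8 Pa = 269.8 MPa
Total = 2.917 + 269.8 = 272.71 MPa

273 MPa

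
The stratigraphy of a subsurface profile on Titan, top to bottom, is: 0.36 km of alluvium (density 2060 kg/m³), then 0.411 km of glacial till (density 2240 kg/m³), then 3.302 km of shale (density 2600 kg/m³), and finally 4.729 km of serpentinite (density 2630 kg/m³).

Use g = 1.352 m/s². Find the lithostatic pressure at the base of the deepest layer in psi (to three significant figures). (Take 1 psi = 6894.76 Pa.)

alluvium: 2060 kg/m³ × 1.352 m/s² × 360 m = 1.003×10^6 Pa = 145.4 psi
glacial till: 2240 kg/m³ × 1.352 m/s² × 411 m = 1.245×10^6 Pa = 180.5 psi
shale: 2600 kg/m³ × 1.352 m/s² × 3302 m = 1.161×10^7 Pa = 1683 psi
serpentinite: 2630 kg/m³ × 1.352 m/s² × 4729 m = 1.682×10^7 Pa = 2439 psi
Total = 145.4 + 180.5 + 1683 + 2439 = 4448.3 psi

4450 psi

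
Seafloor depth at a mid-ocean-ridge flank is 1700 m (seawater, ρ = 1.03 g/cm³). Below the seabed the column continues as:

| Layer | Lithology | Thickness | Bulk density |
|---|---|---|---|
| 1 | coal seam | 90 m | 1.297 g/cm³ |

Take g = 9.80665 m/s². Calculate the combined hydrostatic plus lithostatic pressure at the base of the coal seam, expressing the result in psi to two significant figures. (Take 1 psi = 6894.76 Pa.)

seawater: 1030 kg/m³ × 9.80665 m/s² × 1700 m = 1.717×10^7 Pa = 2491 psi
coal seam: 1297 kg/m³ × 9.80665 m/s² × 90 m = 1.145×10^6 Pa = 166.0 psi
Total = 2491 + 166.0 = 2656.5 psi

2700 psi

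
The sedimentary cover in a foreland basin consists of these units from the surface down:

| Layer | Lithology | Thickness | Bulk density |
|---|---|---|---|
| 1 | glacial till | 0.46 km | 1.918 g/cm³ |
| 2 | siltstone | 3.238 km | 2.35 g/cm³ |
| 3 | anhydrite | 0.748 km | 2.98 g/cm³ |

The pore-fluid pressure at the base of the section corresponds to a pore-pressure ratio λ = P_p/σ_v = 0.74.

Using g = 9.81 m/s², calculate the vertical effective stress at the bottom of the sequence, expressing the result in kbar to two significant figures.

Overburden (lithostatic) stress σ_v:
glacial till: 1918 kg/m³ × 9.81 m/s² × 460 m = 8.655×10^6 Pa = 8.655 MPa
siltstone: 2350 kg/m³ × 9.81 m/s² × 3238 m = 7.465×10^7 Pa = 74.65 MPa
anhydrite: 2980 kg/m³ × 9.81 m/s² × 748 m = 2.187×10^7 Pa = 21.87 MPa
Total = 8.655 + 74.65 + 21.87 = 105.17 MPa
Pore pressure P_p = λ·σ_v = 0.74 × 105.2 MPa = 77.83 MPa
Effective stress σ' = σ_v − P_p = 105.2 − 77.83 = 27.344 MPa = 0.27344 kbar

0.27 kbar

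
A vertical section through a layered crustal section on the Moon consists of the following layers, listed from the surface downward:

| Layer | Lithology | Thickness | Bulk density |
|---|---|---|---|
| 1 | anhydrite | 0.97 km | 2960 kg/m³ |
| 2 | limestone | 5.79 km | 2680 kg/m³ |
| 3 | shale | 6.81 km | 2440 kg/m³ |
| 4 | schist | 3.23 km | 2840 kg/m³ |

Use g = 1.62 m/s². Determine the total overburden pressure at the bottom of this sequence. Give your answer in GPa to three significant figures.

0.0716 GPa

anhydrite: 2960 kg/m³ × 1.62 m/s² × 970 m = 4.651×10^6 Pa = 4.651×10^-3 GPa
limestone: 2680 kg/m³ × 1.62 m/s² × 5790 m = 2.514×10^7 Pa = 0.02514 GPa
shale: 2440 kg/m³ × 1.62 m/s² × 6810 m = 2.692×10^7 Pa = 0.02692 GPa
schist: 2840 kg/m³ × 1.62 m/s² × 3230 m = 1.486×10^7 Pa = 0.01486 GPa
Total = 4.651×10^-3 + 0.02514 + 0.02692 + 0.01486 = 0.071568 GPa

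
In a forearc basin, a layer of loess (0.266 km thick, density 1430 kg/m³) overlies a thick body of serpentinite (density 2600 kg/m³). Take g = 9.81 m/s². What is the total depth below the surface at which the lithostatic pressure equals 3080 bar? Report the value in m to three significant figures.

12200 m

Pressure at base of upper layers: 1430×9.81×266 = 3.732×10^6 Pa = 37.32 bar
Remaining pressure to be supplied by serpentinite: 3.080×10^8 − 3.732×10^6 = 3.043×10^8 Pa
Additional depth in serpentinite = 3.043×10^8 Pa / (2600 kg/m³ × 9.81 m/s²) = 11929 m
Total depth = 266 m + 11929 m = 12195 m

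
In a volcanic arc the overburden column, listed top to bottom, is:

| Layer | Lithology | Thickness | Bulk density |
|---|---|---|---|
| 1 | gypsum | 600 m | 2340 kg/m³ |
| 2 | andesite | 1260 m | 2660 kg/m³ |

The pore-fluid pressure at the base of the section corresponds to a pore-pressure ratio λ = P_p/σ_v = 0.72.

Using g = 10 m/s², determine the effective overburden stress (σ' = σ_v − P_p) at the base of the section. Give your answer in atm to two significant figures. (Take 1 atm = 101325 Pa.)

130 atm

Overburden (lithostatic) stress σ_v:
gypsum: 2340 kg/m³ × 10 m/s² × 600 m = 1.404×10^7 Pa = 14.04 MPa
andesite: 2660 kg/m³ × 10 m/s² × 1260 m = 3.352×10^7 Pa = 33.52 MPa
Total = 14.04 + 33.52 = 47.556 MPa
Pore pressure P_p = λ·σ_v = 0.72 × 47.56 MPa = 34.24 MPa
Effective stress σ' = σ_v − P_p = 47.56 − 34.24 = 13.316 MPa = 131.42 atm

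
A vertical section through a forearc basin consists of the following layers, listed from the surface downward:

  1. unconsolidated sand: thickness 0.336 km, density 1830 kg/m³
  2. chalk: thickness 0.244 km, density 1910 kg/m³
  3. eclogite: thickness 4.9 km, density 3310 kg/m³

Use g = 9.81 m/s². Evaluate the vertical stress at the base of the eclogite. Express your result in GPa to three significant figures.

unconsolidated sand: 1830 kg/m³ × 9.81 m/s² × 336 m = 6.032×10^6 Pa = 6.032×10^-3 GPa
chalk: 1910 kg/m³ × 9.81 m/s² × 244 m = 4.572×10^6 Pa = 4.572×10^-3 GPa
eclogite: 3310 kg/m³ × 9.81 m/s² × 4900 m = 1.591×10^8 Pa = 0.1591 GPa
Total = 6.032×10^-3 + 4.572×10^-3 + 0.1591 = 0.16971 GPa

0.170 GPa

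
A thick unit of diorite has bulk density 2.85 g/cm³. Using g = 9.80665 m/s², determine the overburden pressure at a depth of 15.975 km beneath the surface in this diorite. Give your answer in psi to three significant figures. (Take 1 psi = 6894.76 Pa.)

64800 psi

diorite: 2850 kg/m³ × 9.80665 m/s² × 15975 m = 4.465×10^8 Pa = 64757 psi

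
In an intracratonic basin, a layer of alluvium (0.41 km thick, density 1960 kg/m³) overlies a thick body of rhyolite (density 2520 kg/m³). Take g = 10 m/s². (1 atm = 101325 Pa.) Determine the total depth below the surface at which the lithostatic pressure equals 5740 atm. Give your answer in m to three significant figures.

23200 m

Pressure at base of upper layers: 1960×10×410 = 8.036×10^6 Pa = 79.31 atm
Remaining pressure to be supplied by rhyolite: 5.816×10^8 − 8.036×10^6 = 5.736×10^8 Pa
Additional depth in rhyolite = 5.736×10^8 Pa / (2520 kg/m³ × 10 m/s²) = 22761 m
Total depth = 410 m + 22761 m = 23171 m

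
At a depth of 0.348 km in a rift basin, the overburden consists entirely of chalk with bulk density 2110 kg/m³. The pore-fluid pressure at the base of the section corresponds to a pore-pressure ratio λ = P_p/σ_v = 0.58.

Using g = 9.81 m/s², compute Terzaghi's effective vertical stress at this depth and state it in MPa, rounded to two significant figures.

Overburden (lithostatic) stress σ_v:
chalk: 2110 kg/m³ × 9.81 m/s² × 348 m = 7.203×10^6 Pa = 7.203 MPa
Pore pressure P_p = λ·σ_v = 0.58 × 7.203 MPa = 4.178 MPa
Effective stress σ' = σ_v − P_p = 7.203 − 4.178 = 3.0254 MPa

3.0 MPa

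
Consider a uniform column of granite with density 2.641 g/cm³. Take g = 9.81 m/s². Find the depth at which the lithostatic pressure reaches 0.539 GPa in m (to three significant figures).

h = P/(ρg) = 0.539 GPa / (2641 kg/m³ × 9.81 m/s²) = 5.390×10^8 Pa / 25908 Pa/m = 20804 m

20800 m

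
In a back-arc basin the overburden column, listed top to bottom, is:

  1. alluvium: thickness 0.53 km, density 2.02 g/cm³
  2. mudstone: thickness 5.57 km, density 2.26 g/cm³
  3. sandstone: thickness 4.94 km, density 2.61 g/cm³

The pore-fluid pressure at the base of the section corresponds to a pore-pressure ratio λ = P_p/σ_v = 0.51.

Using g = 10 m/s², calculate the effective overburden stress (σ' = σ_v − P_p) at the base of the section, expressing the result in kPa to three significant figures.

Overburden (lithostatic) stress σ_v:
alluvium: 2020 kg/m³ × 10 m/s² × 530 m = 1.071×10^7 Pa = 10.71 MPa
mudstone: 2260 kg/m³ × 10 m/s² × 5570 m = 1.259×10^8 Pa = 125.9 MPa
sandstone: 2610 kg/m³ × 10 m/s² × 4940 m = 1.289×10^8 Pa = 128.9 MPa
Total = 10.71 + 125.9 + 128.9 = 265.52 MPa
Pore pressure P_p = λ·σ_v = 0.51 × 265.5 MPa = 135.4 MPa
Effective stress σ' = σ_v − P_p = 265.5 − 135.4 = 130.11 MPa = 1.3011×10^5 kPa

130000 kPa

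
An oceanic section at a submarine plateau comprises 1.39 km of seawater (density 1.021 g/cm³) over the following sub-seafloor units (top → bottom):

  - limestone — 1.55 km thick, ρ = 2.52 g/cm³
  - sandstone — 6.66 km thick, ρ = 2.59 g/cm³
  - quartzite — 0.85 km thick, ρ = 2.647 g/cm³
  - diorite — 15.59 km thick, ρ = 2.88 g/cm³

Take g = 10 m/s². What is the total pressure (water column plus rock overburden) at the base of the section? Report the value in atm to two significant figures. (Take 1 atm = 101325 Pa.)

seawater: 1021 kg/m³ × 10 m/s² × 1390 m = 1.419×10^7 Pa = 140.1 atm
limestone: 2520 kg/m³ × 10 m/s² × 1550 m = 3.906×10^7 Pa = 385.5 atm
sandstone: 2590 kg/m³ × 10 m/s² × 6660 m = 1.725×10^8 Pa = 1702 atm
quartzite: 2647 kg/m³ × 10 m/s² × 850 m = 2.250×10^7 Pa = 222.1 atm
diorite: 2880 kg/m³ × 10 m/s² × 15590 m = 4.490×10^8 Pa = 4431 atm
Total = 140.1 + 385.5 + 1702 + 222.1 + 4431 = 6881.2 atm

6900 atm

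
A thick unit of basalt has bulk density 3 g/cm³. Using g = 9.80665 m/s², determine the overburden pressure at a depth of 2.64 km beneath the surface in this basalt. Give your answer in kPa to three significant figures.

77700 kPa

basalt: 3000 kg/m³ × 9.80665 m/s² × 2640 m = 7.767×10^7 Pa = 77669 kPa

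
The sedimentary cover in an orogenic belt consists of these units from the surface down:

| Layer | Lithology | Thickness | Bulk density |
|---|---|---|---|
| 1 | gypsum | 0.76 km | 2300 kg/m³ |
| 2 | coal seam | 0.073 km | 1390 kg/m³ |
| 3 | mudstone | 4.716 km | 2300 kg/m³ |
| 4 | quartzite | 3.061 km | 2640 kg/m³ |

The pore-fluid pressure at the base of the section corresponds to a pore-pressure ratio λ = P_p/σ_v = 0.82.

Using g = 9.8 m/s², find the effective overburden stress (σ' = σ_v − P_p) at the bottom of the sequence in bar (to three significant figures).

Overburden (lithostatic) stress σ_v:
gypsum: 2300 kg/m³ × 9.8 m/s² × 760 m = 1.713×10^7 Pa = 17.13 MPa
coal seam: 1390 kg/m³ × 9.8 m/s² × 73 m = 9.944×10^5 Pa = 0.9944 MPa
mudstone: 2300 kg/m³ × 9.8 m/s² × 4716 m = 1.063×10^8 Pa = 106.3 MPa
quartzite: 2640 kg/m³ × 9.8 m/s² × 3061 m = 7.919×10^7 Pa = 79.19 MPa
Total = 17.13 + 0.9944 + 106.3 + 79.19 = 203.62 MPa
Pore pressure P_p = λ·σ_v = 0.82 × 203.6 MPa = 167.0 MPa
Effective stress σ' = σ_v − P_p = 203.6 − 167.0 = 36.651 MPa = 366.51 bar

367 bar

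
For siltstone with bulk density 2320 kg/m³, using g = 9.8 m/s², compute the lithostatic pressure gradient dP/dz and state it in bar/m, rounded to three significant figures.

0.227 bar/m

dP/dz = ρg = 2320 kg/m³ × 9.8 m/s² = 22736 Pa/m
= 22736 Pa/m × (1 bar/m / 1.0000×10^5 Pa/m) = 0.22736 bar/m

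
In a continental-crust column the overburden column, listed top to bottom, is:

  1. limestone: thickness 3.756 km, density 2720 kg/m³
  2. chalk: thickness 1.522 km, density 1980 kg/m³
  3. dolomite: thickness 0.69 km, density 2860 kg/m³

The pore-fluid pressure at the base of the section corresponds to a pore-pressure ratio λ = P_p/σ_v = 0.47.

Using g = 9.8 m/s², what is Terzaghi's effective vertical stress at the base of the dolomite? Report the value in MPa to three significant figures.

Overburden (lithostatic) stress σ_v:
limestone: 2720 kg/m³ × 9.8 m/s² × 3756 m = 1.001×10^8 Pa = 100.1 MPa
chalk: 1980 kg/m³ × 9.8 m/s² × 1522 m = 2.953×10^7 Pa = 29.53 MPa
dolomite: 2860 kg/m³ × 9.8 m/s² × 690 m = 1.934×10^7 Pa = 19.34 MPa
Total = 100.1 + 29.53 + 19.34 = 148.99 MPa
Pore pressure P_p = λ·σ_v = 0.47 × 149.0 MPa = 70.03 MPa
Effective stress σ' = σ_v − P_p = 149.0 − 70.03 = 78.966 MPa

79.0 MPa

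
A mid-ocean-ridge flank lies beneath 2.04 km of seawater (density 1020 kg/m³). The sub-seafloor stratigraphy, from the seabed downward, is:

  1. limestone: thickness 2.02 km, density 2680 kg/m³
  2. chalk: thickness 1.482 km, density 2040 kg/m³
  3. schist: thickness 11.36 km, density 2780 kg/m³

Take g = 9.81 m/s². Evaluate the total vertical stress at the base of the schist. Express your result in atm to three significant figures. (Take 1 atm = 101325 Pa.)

seawater: 1020 kg/m³ × 9.81 m/s² × 2040 m = 2.041×10^7 Pa = 201.5 atm
limestone: 2680 kg/m³ × 9.81 m/s² × 2020 m = 5.311×10^7 Pa = 524.1 atm
chalk: 2040 kg/m³ × 9.81 m/s² × 1482 m = 2.966×10^7 Pa = 292.7 atm
schist: 2780 kg/m³ × 9.81 m/s² × 11360 m = 3.098×10^8 Pa = 3058 atm
Total = 201.5 + 524.1 + 292.7 + 3058 = 4075.9 atm

4080 atm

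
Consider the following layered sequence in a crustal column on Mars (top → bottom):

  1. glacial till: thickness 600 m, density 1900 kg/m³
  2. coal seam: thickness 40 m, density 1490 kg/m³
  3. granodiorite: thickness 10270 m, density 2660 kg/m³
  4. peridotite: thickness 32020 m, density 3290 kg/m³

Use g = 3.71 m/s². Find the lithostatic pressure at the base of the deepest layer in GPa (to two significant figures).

glacial till: 1900 kg/m³ × 3.71 m/s² × 600 m = 4.229×10^6 Pa = 4.229×10^-3 GPa
coal seam: 1490 kg/m³ × 3.71 m/s² × 40 m = 2.211×10^5 Pa = 2.211×10^-4 GPa
granodiorite: 2660 kg/m³ × 3.71 m/s² × 10270 m = 1.014×10^8 Pa = 0.1014 GPa
peridotite: 3290 kg/m³ × 3.71 m/s² × 32020 m = 3.908×10^8 Pa = 0.3908 GPa
Total = 4.229×10^-3 + 2.211×10^-4 + 0.1014 + 0.3908 = 0.49663 GPa

0.50 GPa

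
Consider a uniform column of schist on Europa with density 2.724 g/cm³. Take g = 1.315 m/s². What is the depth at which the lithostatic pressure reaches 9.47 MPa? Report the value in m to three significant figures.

2640 m

h = P/(ρg) = 9.47 MPa / (2724 kg/m³ × 1.315 m/s²) = 9.470×10^6 Pa / 3582.1 Pa/m = 2643.7 m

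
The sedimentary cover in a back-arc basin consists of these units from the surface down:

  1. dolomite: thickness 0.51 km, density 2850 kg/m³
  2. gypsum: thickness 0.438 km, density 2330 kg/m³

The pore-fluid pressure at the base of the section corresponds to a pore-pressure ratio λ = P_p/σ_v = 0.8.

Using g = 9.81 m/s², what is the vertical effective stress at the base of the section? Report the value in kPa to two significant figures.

4900 kPa

Overburden (lithostatic) stress σ_v:
dolomite: 2850 kg/m³ × 9.81 m/s² × 510 m = 1.426×10^7 Pa = 14.26 MPa
gypsum: 2330 kg/m³ × 9.81 m/s² × 438 m = 1.001×10^7 Pa = 10.01 MPa
Total = 14.26 + 10.01 = 24.270 MPa
Pore pressure P_p = λ·σ_v = 0.8 × 24.27 MPa = 19.42 MPa
Effective stress σ' = σ_v − P_p = 24.27 − 19.42 = 4.8541 MPa = 4854.1 kPa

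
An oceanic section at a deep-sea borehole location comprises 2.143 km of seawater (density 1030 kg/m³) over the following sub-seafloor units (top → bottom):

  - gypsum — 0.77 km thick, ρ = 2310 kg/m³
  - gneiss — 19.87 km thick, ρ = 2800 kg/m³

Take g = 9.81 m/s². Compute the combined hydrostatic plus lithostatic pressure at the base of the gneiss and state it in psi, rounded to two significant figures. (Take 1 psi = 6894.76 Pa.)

85000 psi

seawater: 1030 kg/m³ × 9.81 m/s² × 2143 m = 2.165×10^7 Pa = 3141 psi
gypsum: 2310 kg/m³ × 9.81 m/s² × 770 m = 1.745×10^7 Pa = 2531 psi
gneiss: 2800 kg/m³ × 9.81 m/s² × 19870 m = 5.458×10^8 Pa = 79160 psi
Total = 3141 + 2531 + 79160 = 84831 psi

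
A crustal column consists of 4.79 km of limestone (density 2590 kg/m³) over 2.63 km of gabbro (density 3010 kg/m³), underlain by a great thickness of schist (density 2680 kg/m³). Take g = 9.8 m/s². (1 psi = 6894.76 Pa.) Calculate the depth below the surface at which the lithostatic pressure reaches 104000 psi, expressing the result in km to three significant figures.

27.1 km

Pressure at base of upper layers: 2590×9.8×4790 + 3010×9.8×2630 = 1.992×10^8 Pa = 28886 psi
Remaining pressure to be supplied by schist: 7.171×10^8 − 1.992×10^8 = 5.179×10^8 Pa
Additional depth in schist = 5.179×10^8 Pa / (2680 kg/m³ × 9.8 m/s²) = 19719 m
Total depth = 7420 m + 19719 m = 27139 m
= 27.139 km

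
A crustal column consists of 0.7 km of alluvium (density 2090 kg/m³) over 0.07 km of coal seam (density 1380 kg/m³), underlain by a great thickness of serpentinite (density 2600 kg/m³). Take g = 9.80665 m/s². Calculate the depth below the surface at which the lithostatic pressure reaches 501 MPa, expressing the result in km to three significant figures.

Pressure at base of upper layers: 2090×9.80665×700 + 1380×9.80665×70 = 1.529×10^7 Pa = 15.29 MPa
Remaining pressure to be supplied by serpentinite: 5.010×10^8 − 1.529×10^7 = 4.857×10^8 Pa
Additional depth in serpentinite = 4.857×10^8 Pa / (2600 kg/m³ × 9.80665 m/s²) = 19049 m
Total depth = 770 m + 19049 m = 19819 m
= 19.819 km

19.8 km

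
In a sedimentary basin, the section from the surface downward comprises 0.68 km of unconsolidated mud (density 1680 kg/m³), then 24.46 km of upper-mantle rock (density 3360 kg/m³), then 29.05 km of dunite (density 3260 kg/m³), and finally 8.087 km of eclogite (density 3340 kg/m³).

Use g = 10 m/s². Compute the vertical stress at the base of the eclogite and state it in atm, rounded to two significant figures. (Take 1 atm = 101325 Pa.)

20000 atm

unconsolidated mud: 1680 kg/m³ × 10 m/s² × 680 m = 1.142×10^7 Pa = 112.7 atm
upper-mantle rock: 3360 kg/m³ × 10 m/s² × 24460 m = 8.219×10^8 Pa = 8111 atm
dunite: 3260 kg/m³ × 10 m/s² × 29050 m = 9.470×10^8 Pa = 9346 atm
eclogite: 3340 kg/m³ × 10 m/s² × 8087 m = 2.701×10^8 Pa = 2666 atm
Total = 112.7 + 8111 + 9346 + 2666 = 20236 atm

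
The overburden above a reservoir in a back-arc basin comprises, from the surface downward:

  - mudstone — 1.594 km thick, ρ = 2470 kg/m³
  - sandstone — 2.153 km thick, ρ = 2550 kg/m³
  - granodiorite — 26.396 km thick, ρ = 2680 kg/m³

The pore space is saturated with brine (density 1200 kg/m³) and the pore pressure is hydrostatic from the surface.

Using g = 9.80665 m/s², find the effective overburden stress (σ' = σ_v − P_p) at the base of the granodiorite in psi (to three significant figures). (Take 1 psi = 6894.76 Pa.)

Overburden (lithostatic) stress σ_v:
mudstone: 2470 kg/m³ × 9.80665 m/s² × 1594 m = 3.861×10^7 Pa = 38.61 MPa
sandstone: 2550 kg/m³ × 9.80665 m/s² × 2153 m = 5.384×10^7 Pa = 53.84 MPa
granodiorite: 2680 kg/m³ × 9.80665 m/s² × 26396 m = 6.937×10^8 Pa = 693.7 MPa
Total = 38.61 + 53.84 + 693.7 = 786.19 MPa
Pore pressure P_p = 1200 kg/m³ × 9.80665 m/s² × 30143 m = 3.547×10^8 Pa = 354.7 MPa
Effective stress σ' = σ_v − P_p = 786.2 − 354.7 = 431.46 MPa = 62578 psi

62600 psi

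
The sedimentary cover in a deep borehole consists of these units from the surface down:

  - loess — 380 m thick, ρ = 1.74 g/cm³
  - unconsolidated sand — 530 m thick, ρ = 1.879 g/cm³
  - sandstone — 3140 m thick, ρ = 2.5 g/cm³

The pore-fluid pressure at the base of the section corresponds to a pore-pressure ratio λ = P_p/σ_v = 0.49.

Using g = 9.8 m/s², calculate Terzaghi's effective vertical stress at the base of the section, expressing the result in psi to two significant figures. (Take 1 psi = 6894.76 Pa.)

Overburden (lithostatic) stress σ_v:
loess: 1740 kg/m³ × 9.8 m/s² × 380 m = 6.480×10^6 Pa = 6.480 MPa
unconsolidated sand: 1879 kg/m³ × 9.8 m/s² × 530 m = 9.760×10^6 Pa = 9.760 MPa
sandstone: 2500 kg/m³ × 9.8 m/s² × 3140 m = 7.693×10^7 Pa = 76.93 MPa
Total = 6.480 + 9.760 + 76.93 = 93.169 MPa
Pore pressure P_p = λ·σ_v = 0.49 × 93.17 MPa = 45.65 MPa
Effective stress σ' = σ_v − P_p = 93.17 − 45.65 = 47.516 MPa = 6891.7 psi

6900 psi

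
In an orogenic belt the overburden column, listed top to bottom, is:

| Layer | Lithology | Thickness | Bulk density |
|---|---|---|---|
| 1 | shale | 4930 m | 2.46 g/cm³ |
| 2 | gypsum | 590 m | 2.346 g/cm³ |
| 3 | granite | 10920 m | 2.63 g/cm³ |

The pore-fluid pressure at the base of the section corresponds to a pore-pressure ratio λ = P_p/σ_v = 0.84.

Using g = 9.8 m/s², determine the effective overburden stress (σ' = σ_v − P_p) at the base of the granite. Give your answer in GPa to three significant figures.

0.0662 GPa

Overburden (lithostatic) stress σ_v:
shale: 2460 kg/m³ × 9.8 m/s² × 4930 m = 1.189×10^8 Pa = 118.9 MPa
gypsum: 2346 kg/m³ × 9.8 m/s² × 590 m = 1.356×10^7 Pa = 13.56 MPa
granite: 2630 kg/m³ × 9.8 m/s² × 10920 m = 2.815×10^8 Pa = 281.5 MPa
Total = 118.9 + 13.56 + 281.5 = 413.87 MPa
Pore pressure P_p = λ·σ_v = 0.84 × 413.9 MPa = 347.7 MPa
Effective stress σ' = σ_v − P_p = 413.9 − 347.7 = 66.219 MPa = 0.066219 GPa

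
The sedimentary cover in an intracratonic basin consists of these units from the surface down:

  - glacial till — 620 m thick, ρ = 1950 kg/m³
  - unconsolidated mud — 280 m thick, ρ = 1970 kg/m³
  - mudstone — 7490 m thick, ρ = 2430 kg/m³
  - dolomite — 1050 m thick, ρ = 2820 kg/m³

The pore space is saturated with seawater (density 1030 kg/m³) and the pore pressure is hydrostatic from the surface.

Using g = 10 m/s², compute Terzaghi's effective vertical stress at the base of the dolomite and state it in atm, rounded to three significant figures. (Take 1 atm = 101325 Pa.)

Overburden (lithostatic) stress σ_v:
glacial till: 1950 kg/m³ × 10 m/s² × 620 m = 1.209×10^7 Pa = 12.09 MPa
unconsolidated mud: 1970 kg/m³ × 10 m/s² × 280 m = 5.516×10^6 Pa = 5.516 MPa
mudstone: 2430 kg/m³ × 10 m/s² × 7490 m = 1.820×10^8 Pa = 182.0 MPa
dolomite: 2820 kg/m³ × 10 m/s² × 1050 m = 2.961×10^7 Pa = 29.61 MPa
Total = 12.09 + 5.516 + 182.0 + 29.61 = 229.22 MPa
Pore pressure P_p = 1030 kg/m³ × 10 m/s² × 9440 m = 9.723×10^7 Pa = 97.23 MPa
Effective stress σ' = σ_v − P_p = 229.2 − 97.23 = 131.99 MPa = 1302.6 atm

1300 atm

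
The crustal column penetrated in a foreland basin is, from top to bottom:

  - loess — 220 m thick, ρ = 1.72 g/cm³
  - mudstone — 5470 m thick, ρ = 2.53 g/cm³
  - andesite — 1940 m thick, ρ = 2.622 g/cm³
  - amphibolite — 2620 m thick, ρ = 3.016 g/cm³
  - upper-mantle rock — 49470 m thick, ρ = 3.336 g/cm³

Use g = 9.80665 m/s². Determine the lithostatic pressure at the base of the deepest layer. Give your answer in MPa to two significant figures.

1900 MPa

loess: 1720 kg/m³ × 9.80665 m/s² × 220 m = 3.711×10^6 Pa = 3.711 MPa
mudstone: 2530 kg/m³ × 9.80665 m/s² × 5470 m = 1.357×10^8 Pa = 135.7 MPa
andesite: 2622 kg/m³ × 9.80665 m/s² × 1940 m = 4.988×10^7 Pa = 49.88 MPa
amphibolite: 3016 kg/m³ × 9.80665 m/s² × 2620 m = 7.749×10^7 Pa = 77.49 MPa
upper-mantle rock: 3336 kg/m³ × 9.80665 m/s² × 49470 m = 1.618×10^9 Pa = 1618 MPa
Total = 3.711 + 135.7 + 49.88 + 77.49 + 1618 = 1885.2 MPa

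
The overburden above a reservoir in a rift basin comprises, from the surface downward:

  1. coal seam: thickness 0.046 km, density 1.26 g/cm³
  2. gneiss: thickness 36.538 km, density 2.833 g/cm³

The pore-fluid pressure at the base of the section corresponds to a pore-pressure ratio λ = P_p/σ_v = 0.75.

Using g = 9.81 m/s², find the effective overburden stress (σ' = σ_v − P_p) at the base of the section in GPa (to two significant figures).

Overburden (lithostatic) stress σ_v:
coal seam: 1260 kg/m³ × 9.81 m/s² × 46 m = 5.686×10^5 Pa = 0.5686 MPa
gneiss: 2833 kg/m³ × 9.81 m/s² × 36538 m = 1.015×10^9 Pa = 1015 MPa
Total = 0.5686 + 1015 = 1016.0 MPa
Pore pressure P_p = λ·σ_v = 0.75 × 1016 MPa = 762.0 MPa
Effective stress σ' = σ_v − P_p = 1016 − 762.0 = 254.01 MPa = 0.25401 GPa

0.25 GPa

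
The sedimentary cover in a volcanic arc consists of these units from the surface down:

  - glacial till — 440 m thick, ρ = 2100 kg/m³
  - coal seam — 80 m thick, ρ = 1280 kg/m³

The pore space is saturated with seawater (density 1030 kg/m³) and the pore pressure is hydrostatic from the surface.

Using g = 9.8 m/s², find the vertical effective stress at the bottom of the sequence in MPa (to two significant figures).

4.8 MPa

Overburden (lithostatic) stress σ_v:
glacial till: 2100 kg/m³ × 9.8 m/s² × 440 m = 9.055×10^6 Pa = 9.055 MPa
coal seam: 1280 kg/m³ × 9.8 m/s² × 80 m = 1.004×10^6 Pa = 1.004 MPa
Total = 9.055 + 1.004 = 10.059 MPa
Pore pressure P_p = 1030 kg/m³ × 9.8 m/s² × 520 m = 5.249×10^6 Pa = 5.249 MPa
Effective stress σ' = σ_v − P_p = 10.06 − 5.249 = 4.8098 MPa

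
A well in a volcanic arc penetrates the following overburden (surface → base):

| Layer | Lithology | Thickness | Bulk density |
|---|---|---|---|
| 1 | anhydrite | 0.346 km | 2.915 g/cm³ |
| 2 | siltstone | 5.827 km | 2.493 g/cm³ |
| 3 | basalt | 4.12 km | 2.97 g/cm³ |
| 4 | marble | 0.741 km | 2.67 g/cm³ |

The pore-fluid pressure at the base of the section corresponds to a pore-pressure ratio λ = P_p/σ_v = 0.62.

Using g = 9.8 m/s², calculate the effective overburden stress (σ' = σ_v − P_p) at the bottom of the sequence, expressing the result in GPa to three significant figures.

0.111 GPa

Overburden (lithostatic) stress σ_v:
anhydrite: 2915 kg/m³ × 9.8 m/s² × 346 m = 9.884×10^6 Pa = 9.884 MPa
siltstone: 2493 kg/m³ × 9.8 m/s² × 5827 m = 1.424×10^8 Pa = 142.4 MPa
basalt: 2970 kg/m³ × 9.8 m/s² × 4120 m = 1.199×10^8 Pa = 119.9 MPa
marble: 2670 kg/m³ × 9.8 m/s² × 741 m = 1.939×10^7 Pa = 19.39 MPa
Total = 9.884 + 142.4 + 119.9 + 19.39 = 291.55 MPa
Pore pressure P_p = λ·σ_v = 0.62 × 291.6 MPa = 180.8 MPa
Effective stress σ' = σ_v − P_p = 291.6 − 180.8 = 110.79 MPa = 0.11079 GPa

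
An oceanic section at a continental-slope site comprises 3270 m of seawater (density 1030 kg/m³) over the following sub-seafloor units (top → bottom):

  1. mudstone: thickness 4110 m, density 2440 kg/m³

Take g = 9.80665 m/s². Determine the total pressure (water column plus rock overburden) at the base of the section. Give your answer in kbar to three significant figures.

seawater: 1030 kg/m³ × 9.80665 m/s² × 3270 m = 3.303×10^7 Pa = 0.3303 kbar
mudstone: 2440 kg/m³ × 9.80665 m/s² × 4110 m = 9.835×10^7 Pa = 0.9835 kbar
Total = 0.3303 + 0.9835 = 1.3137 kbar

1.31 kbar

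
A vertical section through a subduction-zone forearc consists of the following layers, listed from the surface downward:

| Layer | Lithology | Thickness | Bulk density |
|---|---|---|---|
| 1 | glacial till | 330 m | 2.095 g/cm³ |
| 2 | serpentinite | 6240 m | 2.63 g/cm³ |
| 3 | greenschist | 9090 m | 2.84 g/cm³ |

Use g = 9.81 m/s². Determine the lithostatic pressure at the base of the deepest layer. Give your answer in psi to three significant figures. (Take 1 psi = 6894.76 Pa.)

glacial till: 2095 kg/m³ × 9.81 m/s² × 330 m = 6.782×10^6 Pa = 983.7 psi
serpentinite: 2630 kg/m³ × 9.81 m/s² × 6240 m = 1.610×10^8 Pa = 23350 psi
greenschist: 2840 kg/m³ × 9.81 m/s² × 9090 m = 2.533×10^8 Pa = 36731 psi
Total = 983.7 + 23350 + 36731 = 61065 psi

61100 psi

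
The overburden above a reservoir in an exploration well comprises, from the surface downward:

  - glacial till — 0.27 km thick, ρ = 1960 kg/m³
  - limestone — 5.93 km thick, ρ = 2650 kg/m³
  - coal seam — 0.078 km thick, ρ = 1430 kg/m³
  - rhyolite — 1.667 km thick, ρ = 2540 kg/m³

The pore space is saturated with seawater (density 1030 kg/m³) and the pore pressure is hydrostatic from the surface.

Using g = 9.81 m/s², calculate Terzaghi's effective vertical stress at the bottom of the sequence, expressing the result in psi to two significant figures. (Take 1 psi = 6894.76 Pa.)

Overburden (lithostatic) stress σ_v:
glacial till: 1960 kg/m³ × 9.81 m/s² × 270 m = 5.191×10^6 Pa = 5.191 MPa
limestone: 2650 kg/m³ × 9.81 m/s² × 5930 m = 1.542×10^8 Pa = 154.2 MPa
coal seam: 1430 kg/m³ × 9.81 m/s² × 78 m = 1.094×10^6 Pa = 1.094 MPa
rhyolite: 2540 kg/m³ × 9.81 m/s² × 1667 m = 4.154×10^7 Pa = 41.54 MPa
Total = 5.191 + 154.2 + 1.094 + 41.54 = 201.98 MPa
Pore pressure P_p = 1030 kg/m³ × 9.81 m/s² × 7945 m = 8.028×10^7 Pa = 80.28 MPa
Effective stress σ' = σ_v − P_p = 202.0 − 80.28 = 121.70 MPa = 17652 psi

18000 psi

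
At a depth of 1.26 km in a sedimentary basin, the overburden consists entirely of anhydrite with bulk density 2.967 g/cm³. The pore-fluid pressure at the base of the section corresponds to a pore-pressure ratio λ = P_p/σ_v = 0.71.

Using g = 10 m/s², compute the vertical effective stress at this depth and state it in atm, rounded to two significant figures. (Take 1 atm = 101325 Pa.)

110 atm

Overburden (lithostatic) stress σ_v:
anhydrite: 2967 kg/m³ × 10 m/s² × 1260 m = 3.738×10^7 Pa = 37.38 MPa
Pore pressure P_p = λ·σ_v = 0.71 × 37.38 MPa = 26.54 MPa
Effective stress σ' = σ_v − P_p = 37.38 − 26.54 = 10.841 MPa = 107.00 atm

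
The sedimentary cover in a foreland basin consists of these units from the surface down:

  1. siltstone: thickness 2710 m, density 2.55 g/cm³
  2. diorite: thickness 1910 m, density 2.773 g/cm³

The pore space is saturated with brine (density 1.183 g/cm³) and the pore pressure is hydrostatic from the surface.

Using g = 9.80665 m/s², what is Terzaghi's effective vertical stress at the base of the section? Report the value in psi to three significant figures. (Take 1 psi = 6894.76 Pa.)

9590 psi

Overburden (lithostatic) stress σ_v:
siltstone: 2550 kg/m³ × 9.80665 m/s² × 2710 m = 6.777×10^7 Pa = 67.77 MPa
diorite: 2773 kg/m³ × 9.80665 m/s² × 1910 m = 5.194×10^7 Pa = 51.94 MPa
Total = 67.77 + 51.94 = 119.71 MPa
Pore pressure P_p = 1183 kg/m³ × 9.80665 m/s² × 4620 m = 5.360×10^7 Pa = 53.60 MPa
Effective stress σ' = σ_v − P_p = 119.7 − 53.60 = 66.111 MPa = 9588.6 psi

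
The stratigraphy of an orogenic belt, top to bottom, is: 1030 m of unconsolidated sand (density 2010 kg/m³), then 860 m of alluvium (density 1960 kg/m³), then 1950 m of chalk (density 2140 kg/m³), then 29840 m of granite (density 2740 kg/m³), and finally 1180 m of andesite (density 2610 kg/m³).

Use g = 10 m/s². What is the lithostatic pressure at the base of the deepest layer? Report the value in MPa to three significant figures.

928 MPa

unconsolidated sand: 2010 kg/m³ × 10 m/s² × 1030 m = 2.070×10^7 Pa = 20.70 MPa
alluvium: 1960 kg/m³ × 10 m/s² × 860 m = 1.686×10^7 Pa = 16.86 MPa
chalk: 2140 kg/m³ × 10 m/s² × 1950 m = 4.173×10^7 Pa = 41.73 MPa
granite: 2740 kg/m³ × 10 m/s² × 29840 m = 8.176×10^8 Pa = 817.6 MPa
andesite: 2610 kg/m³ × 10 m/s² × 1180 m = 3.080×10^7 Pa = 30.80 MPa
Total = 20.70 + 16.86 + 41.73 + 817.6 + 30.80 = 927.70 MPa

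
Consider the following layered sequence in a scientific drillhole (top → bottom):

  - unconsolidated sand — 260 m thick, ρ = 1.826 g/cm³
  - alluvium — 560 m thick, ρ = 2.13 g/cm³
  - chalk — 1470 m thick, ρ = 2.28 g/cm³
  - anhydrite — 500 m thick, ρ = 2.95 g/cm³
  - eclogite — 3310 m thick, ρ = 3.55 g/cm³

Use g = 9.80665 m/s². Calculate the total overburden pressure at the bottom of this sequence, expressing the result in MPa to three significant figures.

179 MPa

unconsolidated sand: 1826 kg/m³ × 9.80665 m/s² × 260 m = 4.656×10^6 Pa = 4.656 MPa
alluvium: 2130 kg/m³ × 9.80665 m/s² × 560 m = 1.170×10^7 Pa = 11.70 MPa
chalk: 2280 kg/m³ × 9.80665 m/s² × 1470 m = 3.287×10^7 Pa = 32.87 MPa
anhydrite: 2950 kg/m³ × 9.80665 m/s² × 500 m = 1.446×10^7 Pa = 14.46 MPa
eclogite: 3550 kg/m³ × 9.80665 m/s² × 3310 m = 1.152×10^8 Pa = 115.2 MPa
Total = 4.656 + 11.70 + 32.87 + 14.46 + 115.2 = 178.92 MPa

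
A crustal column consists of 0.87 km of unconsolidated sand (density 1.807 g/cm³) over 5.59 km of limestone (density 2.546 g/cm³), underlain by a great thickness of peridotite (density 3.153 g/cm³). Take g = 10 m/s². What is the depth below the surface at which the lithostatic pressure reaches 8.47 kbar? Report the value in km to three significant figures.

Pressure at base of upper layers: 1807×10×870 + 2546×10×5590 = 1.580×10^8 Pa = 1.580 kbar
Remaining pressure to be supplied by peridotite: 8.470×10^8 − 1.580×10^8 = 6.890×10^8 Pa
Additional depth in peridotite = 6.890×10^8 Pa / (3153 kg/m³ × 10 m/s²) = 21851 m
Total depth = 6460 m + 21851 m = 28311 m
= 28.311 km

28.3 km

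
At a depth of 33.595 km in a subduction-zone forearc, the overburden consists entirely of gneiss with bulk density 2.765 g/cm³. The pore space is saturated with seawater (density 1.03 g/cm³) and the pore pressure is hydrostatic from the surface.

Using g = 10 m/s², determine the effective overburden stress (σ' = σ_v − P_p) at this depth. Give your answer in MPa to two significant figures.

Overburden (lithostatic) stress σ_v:
gneiss: 2765 kg/m³ × 10 m/s² × 33595 m = 9.289×10^8 Pa = 928.9 MPa
Pore pressure P_p = 1030 kg/m³ × 10 m/s² × 33595 m = 3.460×10^8 Pa = 346.0 MPa
Effective stress σ' = σ_v − P_p = 928.9 − 346.0 = 582.87 MPa

580 MPa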